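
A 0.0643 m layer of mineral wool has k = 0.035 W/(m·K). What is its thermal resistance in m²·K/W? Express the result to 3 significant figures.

1.84 m²·K/W

R = L/k = 0.0643/0.035 = 1.837 m²·K/W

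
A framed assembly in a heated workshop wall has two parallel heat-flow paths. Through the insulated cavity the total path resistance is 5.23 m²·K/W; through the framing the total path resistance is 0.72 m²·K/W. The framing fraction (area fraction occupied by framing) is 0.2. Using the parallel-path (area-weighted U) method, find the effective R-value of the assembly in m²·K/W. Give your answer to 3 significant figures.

U_eff = 0.8/5.23 + 0.2/0.72 = 0.153 + 0.2778 = 0.4307
R_eff = 1/U_eff = 2.322 m²·K/W

2.32 m²·K/W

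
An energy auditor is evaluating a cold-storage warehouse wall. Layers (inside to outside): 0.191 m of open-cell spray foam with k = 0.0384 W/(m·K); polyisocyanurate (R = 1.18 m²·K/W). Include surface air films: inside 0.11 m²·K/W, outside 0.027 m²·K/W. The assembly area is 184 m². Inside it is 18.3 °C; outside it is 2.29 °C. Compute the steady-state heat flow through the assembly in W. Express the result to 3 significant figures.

468 W

0.191/0.0384 = 4.974
R_total = 0.11 + 4.974 + 1.18 + 0.027 = 6.291 m²·K/W
Q = A·ΔT/R = 184 × (18.3 − 2.29) / 6.291 = 468.3 W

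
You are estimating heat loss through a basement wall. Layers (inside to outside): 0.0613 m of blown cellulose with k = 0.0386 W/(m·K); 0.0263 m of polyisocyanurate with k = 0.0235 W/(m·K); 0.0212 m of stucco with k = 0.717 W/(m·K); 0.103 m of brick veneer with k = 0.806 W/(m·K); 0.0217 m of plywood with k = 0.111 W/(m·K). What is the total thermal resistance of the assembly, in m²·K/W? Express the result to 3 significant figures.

0.0613/0.0386 = 1.588
0.0263/0.0235 = 1.119
0.0212/0.717 = 0.02957
0.103/0.806 = 0.1278
0.0217/0.111 = 0.1955
R_total = 1.588 + 1.119 + 0.02957 + 0.1278 + 0.1955 = 3.06 m²·K/W

3.06 m²·K/W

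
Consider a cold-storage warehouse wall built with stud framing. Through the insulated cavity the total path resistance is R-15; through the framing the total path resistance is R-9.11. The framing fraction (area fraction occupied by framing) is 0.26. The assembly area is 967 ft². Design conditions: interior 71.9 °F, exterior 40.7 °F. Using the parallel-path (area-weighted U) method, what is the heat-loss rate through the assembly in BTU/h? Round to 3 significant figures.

U_eff = 0.74/15 + 0.26/9.11 = 0.04933 + 0.02854 = 0.07787
R_eff = 1/U_eff = 12.84 ft²·°F·h/BTU
Q = 967 × (71.9 − 40.7) / 12.84 = 2349 BTU/h

2350 BTU/h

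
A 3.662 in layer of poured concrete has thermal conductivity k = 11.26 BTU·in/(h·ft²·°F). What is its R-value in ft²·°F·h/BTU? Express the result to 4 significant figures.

R = L/k = 3.662/11.26 = 0.32522 ft²·°F·h/BTU

0.3252 ft²·°F·h/BTU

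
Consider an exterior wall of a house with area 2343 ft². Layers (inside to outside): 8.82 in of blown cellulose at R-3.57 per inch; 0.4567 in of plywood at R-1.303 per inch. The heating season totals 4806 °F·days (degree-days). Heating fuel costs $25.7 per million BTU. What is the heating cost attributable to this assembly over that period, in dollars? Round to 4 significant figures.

8.82 × 3.57 = 31.487
0.4567 × 1.303 = 0.59508
R_total = 31.487 + 0.59508 = 32.082 ft²·°F·h/BTU
E = A × HDD × 24 / R = 2343 × 4806 × 24 / 32.082 = 8423600 BTU
Cost = 8423600/10⁶ × 25.7 = $216.49

216.5 dollars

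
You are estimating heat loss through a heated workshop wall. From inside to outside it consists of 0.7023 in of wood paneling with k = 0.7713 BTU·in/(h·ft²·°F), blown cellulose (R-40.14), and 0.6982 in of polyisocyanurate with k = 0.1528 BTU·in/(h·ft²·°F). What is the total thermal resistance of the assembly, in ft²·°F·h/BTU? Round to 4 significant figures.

45.62 ft²·°F·h/BTU

0.7023/0.7713 = 0.91054
0.6982/0.1528 = 4.5694
R_total = 0.91054 + 40.14 + 4.5694 = 45.62 ft²·°F·h/BTU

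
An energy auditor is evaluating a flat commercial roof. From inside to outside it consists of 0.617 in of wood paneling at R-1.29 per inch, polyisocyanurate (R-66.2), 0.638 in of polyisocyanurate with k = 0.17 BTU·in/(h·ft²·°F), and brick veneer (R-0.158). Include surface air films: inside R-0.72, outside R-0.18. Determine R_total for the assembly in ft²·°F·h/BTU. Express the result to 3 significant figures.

0.617 × 1.29 = 0.7959
0.638/0.17 = 3.753
R_total = 0.72 + 0.7959 + 66.2 + 3.753 + 0.158 + 0.18 = 71.81 ft²·°F·h/BTU

71.8 ft²·°F·h/BTU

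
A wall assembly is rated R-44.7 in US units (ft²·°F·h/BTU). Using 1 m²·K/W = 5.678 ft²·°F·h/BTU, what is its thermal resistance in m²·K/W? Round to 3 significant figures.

R_SI = 44.7/5.678 = 7.872

7.87 m²·K/W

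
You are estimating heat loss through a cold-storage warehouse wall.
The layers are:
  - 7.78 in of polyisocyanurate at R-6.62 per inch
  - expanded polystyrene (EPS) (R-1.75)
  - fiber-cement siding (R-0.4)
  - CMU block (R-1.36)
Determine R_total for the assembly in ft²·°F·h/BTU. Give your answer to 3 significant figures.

55.0 ft²·°F·h/BTU

7.78 × 6.62 = 51.5
R_total = 51.5 + 1.75 + 0.4 + 1.36 = 55.01 ft²·°F·h/BTU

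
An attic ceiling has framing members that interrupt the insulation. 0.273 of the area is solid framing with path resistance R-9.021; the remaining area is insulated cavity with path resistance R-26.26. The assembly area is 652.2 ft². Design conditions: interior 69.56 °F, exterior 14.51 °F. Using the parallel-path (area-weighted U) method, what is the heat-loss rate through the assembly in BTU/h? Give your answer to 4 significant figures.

2081 BTU/h

U_eff = 0.727/26.26 + 0.273/9.021 = 0.027685 + 0.030263 = 0.057947
R_eff = 1/U_eff = 17.257 ft²·°F·h/BTU
Q = 652.2 × (69.56 − 14.51) / 17.257 = 2080.5 BTU/h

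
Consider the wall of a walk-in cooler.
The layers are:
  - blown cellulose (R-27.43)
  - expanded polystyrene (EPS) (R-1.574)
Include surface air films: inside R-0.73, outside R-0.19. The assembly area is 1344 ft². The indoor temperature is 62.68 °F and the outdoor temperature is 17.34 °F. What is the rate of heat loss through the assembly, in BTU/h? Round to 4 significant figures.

2036 BTU/h

R_total = 0.73 + 27.43 + 1.574 + 0.19 = 29.924 ft²·°F·h/BTU
Q = A·ΔT/R = 1344 × (62.68 − 17.34) / 29.924 = 2036.4 BTU/h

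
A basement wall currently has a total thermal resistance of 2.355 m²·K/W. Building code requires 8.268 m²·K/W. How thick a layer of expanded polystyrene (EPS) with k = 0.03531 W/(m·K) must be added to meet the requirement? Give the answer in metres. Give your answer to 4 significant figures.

ΔR = 8.268 − 2.355 = 5.913 m²·K/W
L = ΔR × k = 5.913 × 0.03531 = 0.20879 m

0.2088 m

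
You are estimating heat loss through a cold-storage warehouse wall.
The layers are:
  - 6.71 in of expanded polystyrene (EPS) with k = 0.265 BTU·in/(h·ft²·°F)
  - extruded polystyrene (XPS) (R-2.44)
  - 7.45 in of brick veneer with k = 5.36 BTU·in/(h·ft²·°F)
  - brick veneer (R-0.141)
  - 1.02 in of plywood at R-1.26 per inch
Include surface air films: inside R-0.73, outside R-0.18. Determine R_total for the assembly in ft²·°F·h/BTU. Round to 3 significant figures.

31.5 ft²·°F·h/BTU

6.71/0.265 = 25.32
7.45/5.36 = 1.39
1.02 × 1.26 = 1.285
R_total = 0.73 + 25.32 + 2.44 + 1.39 + 0.141 + 1.285 + 0.18 = 31.49 ft²·°F·h/BTU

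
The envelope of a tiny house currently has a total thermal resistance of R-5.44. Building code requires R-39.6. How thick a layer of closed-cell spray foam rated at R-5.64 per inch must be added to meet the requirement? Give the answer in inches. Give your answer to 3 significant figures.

6.06 in

ΔR = 39.6 − 5.44 = 34.16 ft²·°F·h/BTU
L = ΔR / (R/in) = 34.16/5.64 = 6.057 in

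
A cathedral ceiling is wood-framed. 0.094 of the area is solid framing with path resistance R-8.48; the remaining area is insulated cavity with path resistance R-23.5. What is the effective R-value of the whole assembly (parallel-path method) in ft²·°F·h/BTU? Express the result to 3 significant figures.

20.1 ft²·°F·h/BTU

U_eff = 0.906/23.5 + 0.094/8.48 = 0.03855 + 0.01108 = 0.04964
R_eff = 1/U_eff = 20.15 ft²·°F·h/BTU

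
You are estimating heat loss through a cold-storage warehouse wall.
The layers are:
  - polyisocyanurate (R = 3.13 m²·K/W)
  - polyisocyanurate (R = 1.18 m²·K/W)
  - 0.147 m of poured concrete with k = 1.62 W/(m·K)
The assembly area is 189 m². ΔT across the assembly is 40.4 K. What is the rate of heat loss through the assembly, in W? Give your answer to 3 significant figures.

1740 W

0.147/1.62 = 0.09074
R_total = 3.13 + 1.18 + 0.09074 = 4.401 m²·K/W
Q = A·ΔT/R = 189 × 40.4 / 4.401 = 1735 W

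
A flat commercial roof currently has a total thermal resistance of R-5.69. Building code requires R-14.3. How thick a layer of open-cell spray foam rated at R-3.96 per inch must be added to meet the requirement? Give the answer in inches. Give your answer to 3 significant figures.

ΔR = 14.3 − 5.69 = 8.61 ft²·°F·h/BTU
L = ΔR / (R/in) = 8.61/3.96 = 2.174 in

2.17 in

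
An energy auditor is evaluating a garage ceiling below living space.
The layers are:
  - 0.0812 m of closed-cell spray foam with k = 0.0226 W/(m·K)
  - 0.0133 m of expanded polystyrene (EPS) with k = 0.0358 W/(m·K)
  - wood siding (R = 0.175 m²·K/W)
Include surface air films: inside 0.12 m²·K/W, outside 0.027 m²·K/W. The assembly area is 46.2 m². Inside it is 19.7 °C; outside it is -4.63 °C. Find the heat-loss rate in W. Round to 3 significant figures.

0.0812/0.0226 = 3.593
0.0133/0.0358 = 0.3715
R_total = 0.12 + 3.593 + 0.3715 + 0.175 + 0.027 = 4.286 m²·K/W
Q = A·ΔT/R = 46.2 × (19.7 − (-4.63)) / 4.286 = 262.2 W

262 W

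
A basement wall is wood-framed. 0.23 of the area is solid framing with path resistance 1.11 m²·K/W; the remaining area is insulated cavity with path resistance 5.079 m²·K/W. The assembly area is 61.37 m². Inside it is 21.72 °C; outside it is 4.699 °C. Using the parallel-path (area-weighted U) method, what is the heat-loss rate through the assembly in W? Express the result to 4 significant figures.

U_eff = 0.77/5.079 + 0.23/1.11 = 0.1516 + 0.20721 = 0.35881
R_eff = 1/U_eff = 2.787 m²·K/W
Q = 61.37 × (21.72 − 4.699) / 2.787 = 374.81 W

374.8 W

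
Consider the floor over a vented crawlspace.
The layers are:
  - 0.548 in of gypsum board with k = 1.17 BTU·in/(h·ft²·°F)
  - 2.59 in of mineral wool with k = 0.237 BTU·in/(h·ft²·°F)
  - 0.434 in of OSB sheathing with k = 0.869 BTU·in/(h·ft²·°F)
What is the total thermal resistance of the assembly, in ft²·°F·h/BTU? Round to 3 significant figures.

0.548/1.17 = 0.4684
2.59/0.237 = 10.93
0.434/0.869 = 0.4994
R_total = 0.4684 + 10.93 + 0.4994 = 11.9 ft²·°F·h/BTU

11.9 ft²·°F·h/BTU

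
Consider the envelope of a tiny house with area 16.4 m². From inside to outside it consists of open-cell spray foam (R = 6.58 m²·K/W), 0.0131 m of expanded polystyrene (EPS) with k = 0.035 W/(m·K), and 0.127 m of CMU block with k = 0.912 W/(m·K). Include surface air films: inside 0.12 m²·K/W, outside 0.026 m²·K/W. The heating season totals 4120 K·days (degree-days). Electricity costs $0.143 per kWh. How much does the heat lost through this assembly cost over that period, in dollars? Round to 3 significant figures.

0.0131/0.035 = 0.3743
0.127/0.912 = 0.1393
R_total = 0.12 + 6.58 + 0.3743 + 0.1393 + 0.026 = 7.24 m²·K/W
E = A × HDD × 24 / R / 1000 = 16.4 × 4120 × 24 / 7.24 / 1000 = 224 kWh
Cost = 224 × 0.143 = $32.03

32.0 dollars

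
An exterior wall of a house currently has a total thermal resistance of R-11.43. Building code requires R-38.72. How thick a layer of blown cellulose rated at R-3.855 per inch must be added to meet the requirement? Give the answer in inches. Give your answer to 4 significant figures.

ΔR = 38.72 − 11.43 = 27.29 ft²·°F·h/BTU
L = ΔR / (R/in) = 27.29/3.855 = 7.0791 in

7.079 in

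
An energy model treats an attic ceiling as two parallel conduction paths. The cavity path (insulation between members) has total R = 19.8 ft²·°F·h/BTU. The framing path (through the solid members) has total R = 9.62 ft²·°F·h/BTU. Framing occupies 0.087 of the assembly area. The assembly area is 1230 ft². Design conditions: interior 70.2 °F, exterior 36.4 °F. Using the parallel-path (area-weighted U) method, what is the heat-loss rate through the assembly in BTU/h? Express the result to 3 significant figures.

2290 BTU/h

U_eff = 0.913/19.8 + 0.087/9.62 = 0.04611 + 0.009044 = 0.05515
R_eff = 1/U_eff = 18.13 ft²·°F·h/BTU
Q = 1230 × (70.2 − 36.4) / 18.13 = 2293 BTU/h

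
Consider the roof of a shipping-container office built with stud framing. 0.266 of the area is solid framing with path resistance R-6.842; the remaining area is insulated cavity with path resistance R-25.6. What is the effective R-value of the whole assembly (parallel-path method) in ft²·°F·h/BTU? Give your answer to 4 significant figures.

14.80 ft²·°F·h/BTU

U_eff = 0.734/25.6 + 0.266/6.842 = 0.028672 + 0.038878 = 0.067549
R_eff = 1/U_eff = 14.804 ft²·°F·h/BTU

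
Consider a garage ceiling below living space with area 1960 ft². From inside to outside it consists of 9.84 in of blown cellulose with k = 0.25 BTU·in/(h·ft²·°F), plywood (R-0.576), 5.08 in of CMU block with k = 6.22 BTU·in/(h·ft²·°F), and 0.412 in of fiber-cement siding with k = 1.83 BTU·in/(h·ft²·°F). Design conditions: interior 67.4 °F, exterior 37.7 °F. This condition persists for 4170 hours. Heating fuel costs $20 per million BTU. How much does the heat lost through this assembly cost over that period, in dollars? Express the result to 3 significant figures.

118 dollars

9.84/0.25 = 39.36
5.08/6.22 = 0.8167
0.412/1.83 = 0.2251
R_total = 39.36 + 0.576 + 0.8167 + 0.2251 = 40.98 ft²·°F·h/BTU
Q = 1960 × (67.4 − 37.7) / 40.98 = 1421 BTU/h
E = 1421 × 4170 = 5924000 BTU
Cost = 5924000/10⁶ × 20 = $118.5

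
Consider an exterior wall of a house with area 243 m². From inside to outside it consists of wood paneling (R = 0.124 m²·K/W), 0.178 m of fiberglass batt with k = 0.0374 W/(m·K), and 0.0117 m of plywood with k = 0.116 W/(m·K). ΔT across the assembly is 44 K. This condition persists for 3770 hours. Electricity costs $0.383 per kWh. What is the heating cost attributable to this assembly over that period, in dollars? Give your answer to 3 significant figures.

0.178/0.0374 = 4.759
0.0117/0.116 = 0.1009
R_total = 0.124 + 4.759 + 0.1009 = 4.984 m²·K/W
Q = 243 × 44 / 4.984 = 2145 W
E = 2145 W × 3770 h / 1000 = 8087 kWh
Cost = 8087 × 0.383 = $3097

3100 dollars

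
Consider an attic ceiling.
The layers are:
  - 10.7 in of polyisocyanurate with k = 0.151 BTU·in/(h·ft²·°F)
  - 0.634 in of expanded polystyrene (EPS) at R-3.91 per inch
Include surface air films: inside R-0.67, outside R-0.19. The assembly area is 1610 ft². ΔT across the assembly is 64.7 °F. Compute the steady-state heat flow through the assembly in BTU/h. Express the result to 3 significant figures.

1400 BTU/h

10.7/0.151 = 70.86
0.634 × 3.91 = 2.479
R_total = 0.67 + 70.86 + 2.479 + 0.19 = 74.2 ft²·°F·h/BTU
Q = A·ΔT/R = 1610 × 64.7 / 74.2 = 1404 BTU/h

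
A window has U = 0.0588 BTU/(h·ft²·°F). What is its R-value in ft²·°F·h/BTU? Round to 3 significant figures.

R = 1/U = 1/0.0588 = 17.01

17.0 ft²·°F·h/BTU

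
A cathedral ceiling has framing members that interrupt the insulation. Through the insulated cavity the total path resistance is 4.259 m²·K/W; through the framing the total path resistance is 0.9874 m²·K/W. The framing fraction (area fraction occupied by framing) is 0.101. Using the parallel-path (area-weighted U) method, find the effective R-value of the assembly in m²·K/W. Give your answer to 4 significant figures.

U_eff = 0.899/4.259 + 0.101/0.9874 = 0.21108 + 0.10229 = 0.31337
R_eff = 1/U_eff = 3.1911 m²·K/W

3.191 m²·K/W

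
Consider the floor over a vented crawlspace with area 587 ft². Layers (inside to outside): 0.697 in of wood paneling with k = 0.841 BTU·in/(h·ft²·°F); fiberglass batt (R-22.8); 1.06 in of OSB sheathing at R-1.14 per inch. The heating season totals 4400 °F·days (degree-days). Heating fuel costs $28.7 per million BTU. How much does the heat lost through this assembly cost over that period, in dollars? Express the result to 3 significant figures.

71.6 dollars

0.697/0.841 = 0.8288
1.06 × 1.14 = 1.208
R_total = 0.8288 + 22.8 + 1.208 = 24.84 ft²·°F·h/BTU
E = A × HDD × 24 / R = 587 × 4400 × 24 / 24.84 = 2496000 BTU
Cost = 2496000/10⁶ × 28.7 = $71.63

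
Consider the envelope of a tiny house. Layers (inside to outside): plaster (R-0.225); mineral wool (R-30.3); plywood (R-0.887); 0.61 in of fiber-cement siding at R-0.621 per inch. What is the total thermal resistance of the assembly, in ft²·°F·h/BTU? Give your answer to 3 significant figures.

0.61 × 0.621 = 0.3788
R_total = 0.225 + 30.3 + 0.887 + 0.3788 = 31.79 ft²·°F·h/BTU

31.8 ft²·°F·h/BTU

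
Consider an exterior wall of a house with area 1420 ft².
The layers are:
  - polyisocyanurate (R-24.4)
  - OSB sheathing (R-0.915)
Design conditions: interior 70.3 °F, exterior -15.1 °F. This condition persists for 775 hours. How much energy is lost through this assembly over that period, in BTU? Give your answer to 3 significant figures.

R_total = 24.4 + 0.915 = 25.31 ft²·°F·h/BTU
Q = 1420 × (70.3 − (-15.1)) / 25.31 = 4790 BTU/h
E = 4790 × 775 = 3713000 BTU

3710000 BTU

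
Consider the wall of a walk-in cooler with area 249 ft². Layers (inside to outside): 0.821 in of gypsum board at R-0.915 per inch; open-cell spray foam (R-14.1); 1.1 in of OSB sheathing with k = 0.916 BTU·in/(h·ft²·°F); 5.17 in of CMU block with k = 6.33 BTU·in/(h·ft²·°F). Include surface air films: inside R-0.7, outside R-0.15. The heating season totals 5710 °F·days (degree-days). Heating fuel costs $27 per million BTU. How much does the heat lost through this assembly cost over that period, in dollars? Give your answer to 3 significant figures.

0.821 × 0.915 = 0.7512
1.1/0.916 = 1.201
5.17/6.33 = 0.8167
R_total = 0.7 + 0.7512 + 14.1 + 1.201 + 0.8167 + 0.15 = 17.72 ft²·°F·h/BTU
E = A × HDD × 24 / R = 249 × 5710 × 24 / 17.72 = 1926000 BTU
Cost = 1926000/10⁶ × 27 = $52

52.0 dollars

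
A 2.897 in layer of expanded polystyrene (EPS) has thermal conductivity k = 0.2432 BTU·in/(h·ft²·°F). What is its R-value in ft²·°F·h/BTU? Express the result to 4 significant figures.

11.91 ft²·°F·h/BTU

R = L/k = 2.897/0.2432 = 11.912 ft²·°F·h/BTU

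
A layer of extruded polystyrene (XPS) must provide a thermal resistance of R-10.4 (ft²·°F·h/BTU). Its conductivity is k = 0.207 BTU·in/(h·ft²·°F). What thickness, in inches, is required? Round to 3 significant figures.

2.15 in

L = R × k = 10.4 × 0.207 = 2.153 in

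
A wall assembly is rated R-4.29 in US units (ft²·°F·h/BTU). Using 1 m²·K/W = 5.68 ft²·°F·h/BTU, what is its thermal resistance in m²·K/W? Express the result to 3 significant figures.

R_SI = 4.29/5.68 = 0.7553

0.755 m²·K/W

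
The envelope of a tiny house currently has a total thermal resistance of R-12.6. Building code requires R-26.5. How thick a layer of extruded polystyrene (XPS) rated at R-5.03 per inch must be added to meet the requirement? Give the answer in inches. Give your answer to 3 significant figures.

ΔR = 26.5 − 12.6 = 13.9 ft²·°F·h/BTU
L = ΔR / (R/in) = 13.9/5.03 = 2.763 in

2.76 in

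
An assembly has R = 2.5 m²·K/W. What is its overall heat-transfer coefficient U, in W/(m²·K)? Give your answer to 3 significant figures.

0.400 W/(m²·K)

U = 1/R = 1/2.5 = 0.4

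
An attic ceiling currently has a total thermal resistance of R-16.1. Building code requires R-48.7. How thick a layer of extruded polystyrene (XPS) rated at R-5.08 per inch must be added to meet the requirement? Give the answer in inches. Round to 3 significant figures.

6.42 in

ΔR = 48.7 − 16.1 = 32.6 ft²·°F·h/BTU
L = ΔR / (R/in) = 32.6/5.08 = 6.417 in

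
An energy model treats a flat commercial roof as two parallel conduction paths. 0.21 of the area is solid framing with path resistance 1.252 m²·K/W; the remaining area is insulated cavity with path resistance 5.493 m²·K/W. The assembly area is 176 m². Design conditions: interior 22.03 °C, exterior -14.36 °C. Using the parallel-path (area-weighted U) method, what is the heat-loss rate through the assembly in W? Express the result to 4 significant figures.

1995 W

U_eff = 0.79/5.493 + 0.21/1.252 = 0.14382 + 0.16773 = 0.31155
R_eff = 1/U_eff = 3.2097 m²·K/W
Q = 176 × (22.03 − (-14.36)) / 3.2097 = 1995.4 W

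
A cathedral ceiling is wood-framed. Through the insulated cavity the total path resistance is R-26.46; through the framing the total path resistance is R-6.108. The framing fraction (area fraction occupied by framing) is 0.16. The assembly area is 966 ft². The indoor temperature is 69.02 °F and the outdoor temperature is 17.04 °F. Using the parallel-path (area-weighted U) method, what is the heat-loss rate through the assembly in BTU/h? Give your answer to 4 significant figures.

2909 BTU/h

U_eff = 0.84/26.46 + 0.16/6.108 = 0.031746 + 0.026195 = 0.057941
R_eff = 1/U_eff = 17.259 ft²·°F·h/BTU
Q = 966 × (69.02 − 17.04) / 17.259 = 2909.4 BTU/h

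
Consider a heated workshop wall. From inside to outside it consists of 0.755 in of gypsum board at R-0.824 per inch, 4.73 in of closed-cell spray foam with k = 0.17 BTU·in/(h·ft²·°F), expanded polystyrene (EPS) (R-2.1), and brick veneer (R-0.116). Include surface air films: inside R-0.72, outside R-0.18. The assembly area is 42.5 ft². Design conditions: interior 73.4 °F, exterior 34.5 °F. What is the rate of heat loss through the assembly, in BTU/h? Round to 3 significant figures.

52.4 BTU/h

0.755 × 0.824 = 0.6221
4.73/0.17 = 27.82
R_total = 0.72 + 0.6221 + 27.82 + 2.1 + 0.116 + 0.18 = 31.56 ft²·°F·h/BTU
Q = A·ΔT/R = 42.5 × (73.4 − 34.5) / 31.56 = 52.38 BTU/h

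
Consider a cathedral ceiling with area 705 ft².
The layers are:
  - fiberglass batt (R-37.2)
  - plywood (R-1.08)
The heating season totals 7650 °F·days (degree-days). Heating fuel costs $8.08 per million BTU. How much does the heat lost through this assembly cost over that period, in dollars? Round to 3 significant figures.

27.3 dollars

R_total = 37.2 + 1.08 = 38.28 ft²·°F·h/BTU
E = A × HDD × 24 / R = 705 × 7650 × 24 / 38.28 = 3381000 BTU
Cost = 3381000/10⁶ × 8.08 = $27.32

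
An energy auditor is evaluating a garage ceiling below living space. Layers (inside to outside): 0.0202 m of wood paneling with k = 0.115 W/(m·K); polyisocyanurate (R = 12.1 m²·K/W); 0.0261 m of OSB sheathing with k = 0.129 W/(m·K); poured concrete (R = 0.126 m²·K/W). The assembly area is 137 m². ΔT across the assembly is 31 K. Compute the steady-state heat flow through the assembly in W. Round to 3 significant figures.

337 W

0.0202/0.115 = 0.1757
0.0261/0.129 = 0.2023
R_total = 0.1757 + 12.1 + 0.2023 + 0.126 = 12.6 m²·K/W
Q = A·ΔT/R = 137 × 31 / 12.6 = 337 W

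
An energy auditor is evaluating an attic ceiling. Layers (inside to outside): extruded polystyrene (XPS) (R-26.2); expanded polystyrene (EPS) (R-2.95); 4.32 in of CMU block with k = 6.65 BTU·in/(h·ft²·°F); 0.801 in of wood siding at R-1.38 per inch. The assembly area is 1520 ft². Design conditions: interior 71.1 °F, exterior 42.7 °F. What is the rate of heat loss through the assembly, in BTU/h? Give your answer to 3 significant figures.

1400 BTU/h

4.32/6.65 = 0.6496
0.801 × 1.38 = 1.105
R_total = 26.2 + 2.95 + 0.6496 + 1.105 = 30.91 ft²·°F·h/BTU
Q = A·ΔT/R = 1520 × (71.1 − 42.7) / 30.91 = 1397 BTU/h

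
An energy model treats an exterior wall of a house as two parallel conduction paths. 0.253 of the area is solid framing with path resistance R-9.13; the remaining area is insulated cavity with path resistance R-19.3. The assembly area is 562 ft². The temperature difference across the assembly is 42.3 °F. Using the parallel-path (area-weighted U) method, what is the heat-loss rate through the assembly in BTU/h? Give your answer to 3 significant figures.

U_eff = 0.747/19.3 + 0.253/9.13 = 0.0387 + 0.02771 = 0.06642
R_eff = 1/U_eff = 15.06 ft²·°F·h/BTU
Q = 562 × 42.3 / 15.06 = 1579 BTU/h

1580 BTU/h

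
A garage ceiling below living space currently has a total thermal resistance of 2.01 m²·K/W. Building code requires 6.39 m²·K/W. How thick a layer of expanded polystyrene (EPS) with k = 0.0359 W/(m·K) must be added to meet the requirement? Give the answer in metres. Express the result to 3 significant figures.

ΔR = 6.39 − 2.01 = 4.38 m²·K/W
L = ΔR × k = 4.38 × 0.0359 = 0.1572 m

0.157 m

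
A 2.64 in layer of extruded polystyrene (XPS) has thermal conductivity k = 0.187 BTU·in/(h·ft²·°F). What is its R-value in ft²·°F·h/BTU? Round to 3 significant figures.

14.1 ft²·°F·h/BTU

R = L/k = 2.64/0.187 = 14.12 ft²·°F·h/BTU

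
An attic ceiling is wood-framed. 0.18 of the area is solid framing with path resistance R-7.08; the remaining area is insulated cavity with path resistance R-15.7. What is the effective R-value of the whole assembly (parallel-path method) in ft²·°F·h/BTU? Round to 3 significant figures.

12.9 ft²·°F·h/BTU

U_eff = 0.82/15.7 + 0.18/7.08 = 0.05223 + 0.02542 = 0.07765
R_eff = 1/U_eff = 12.88 ft²·°F·h/BTU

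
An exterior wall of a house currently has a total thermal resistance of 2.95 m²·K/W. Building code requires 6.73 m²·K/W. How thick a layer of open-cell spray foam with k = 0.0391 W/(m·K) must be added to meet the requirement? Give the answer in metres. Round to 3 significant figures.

ΔR = 6.73 − 2.95 = 3.78 m²·K/W
L = ΔR × k = 3.78 × 0.0391 = 0.1478 m

0.148 m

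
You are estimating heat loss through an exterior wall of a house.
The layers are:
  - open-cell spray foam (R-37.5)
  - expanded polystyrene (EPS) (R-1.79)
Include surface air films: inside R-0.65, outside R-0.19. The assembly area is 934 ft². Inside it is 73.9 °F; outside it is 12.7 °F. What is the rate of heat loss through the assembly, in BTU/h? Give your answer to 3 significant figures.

1420 BTU/h

R_total = 0.65 + 37.5 + 1.79 + 0.19 = 40.13 ft²·°F·h/BTU
Q = A·ΔT/R = 934 × (73.9 − 12.7) / 40.13 = 1424 BTU/h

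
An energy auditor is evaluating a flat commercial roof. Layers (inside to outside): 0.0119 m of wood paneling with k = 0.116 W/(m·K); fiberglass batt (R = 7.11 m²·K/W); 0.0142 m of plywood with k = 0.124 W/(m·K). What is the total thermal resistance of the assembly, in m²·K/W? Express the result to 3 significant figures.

7.33 m²·K/W

0.0119/0.116 = 0.1026
0.0142/0.124 = 0.1145
R_total = 0.1026 + 7.11 + 0.1145 = 7.327 m²·K/W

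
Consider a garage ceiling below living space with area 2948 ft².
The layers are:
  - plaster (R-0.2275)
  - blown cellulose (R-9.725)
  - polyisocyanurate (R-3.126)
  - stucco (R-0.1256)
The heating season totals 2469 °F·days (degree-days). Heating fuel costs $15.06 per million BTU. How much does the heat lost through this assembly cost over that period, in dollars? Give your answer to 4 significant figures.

R_total = 0.2275 + 9.725 + 3.126 + 0.1256 = 13.204 ft²·°F·h/BTU
E = A × HDD × 24 / R = 2948 × 2469 × 24 / 13.204 = 13230000 BTU
Cost = 13230000/10⁶ × 15.06 = $199.24

199.2 dollars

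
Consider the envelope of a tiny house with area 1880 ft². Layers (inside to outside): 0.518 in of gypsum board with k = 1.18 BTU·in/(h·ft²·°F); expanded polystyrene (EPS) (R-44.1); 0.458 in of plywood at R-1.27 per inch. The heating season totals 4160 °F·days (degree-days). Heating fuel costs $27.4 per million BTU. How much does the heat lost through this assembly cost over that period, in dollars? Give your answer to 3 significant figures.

0.518/1.18 = 0.439
0.458 × 1.27 = 0.5817
R_total = 0.439 + 44.1 + 0.5817 = 45.12 ft²·°F·h/BTU
E = A × HDD × 24 / R = 1880 × 4160 × 24 / 45.12 = 4160000 BTU
Cost = 4160000/10⁶ × 27.4 = $114

114 dollars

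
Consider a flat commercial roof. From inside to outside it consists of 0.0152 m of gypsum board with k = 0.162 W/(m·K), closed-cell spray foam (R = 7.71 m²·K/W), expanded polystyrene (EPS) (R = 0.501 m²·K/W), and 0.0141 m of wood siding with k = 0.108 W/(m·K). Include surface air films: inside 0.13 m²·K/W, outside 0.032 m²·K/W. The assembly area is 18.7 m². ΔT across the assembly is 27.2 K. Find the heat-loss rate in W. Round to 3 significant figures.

0.0152/0.162 = 0.09383
0.0141/0.108 = 0.1306
R_total = 0.13 + 0.09383 + 7.71 + 0.501 + 0.1306 + 0.032 = 8.597 m²·K/W
Q = A·ΔT/R = 18.7 × 27.2 / 8.597 = 59.16 W

59.2 W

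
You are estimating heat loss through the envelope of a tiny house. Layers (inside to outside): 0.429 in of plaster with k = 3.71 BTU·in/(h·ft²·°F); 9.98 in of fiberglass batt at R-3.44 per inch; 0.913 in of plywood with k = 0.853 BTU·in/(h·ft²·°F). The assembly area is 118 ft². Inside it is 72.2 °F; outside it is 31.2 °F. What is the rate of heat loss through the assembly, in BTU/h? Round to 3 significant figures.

136 BTU/h

0.429/3.71 = 0.1156
9.98 × 3.44 = 34.33
0.913/0.853 = 1.07
R_total = 0.1156 + 34.33 + 1.07 = 35.52 ft²·°F·h/BTU
Q = A·ΔT/R = 118 × (72.2 − 31.2) / 35.52 = 136.2 BTU/h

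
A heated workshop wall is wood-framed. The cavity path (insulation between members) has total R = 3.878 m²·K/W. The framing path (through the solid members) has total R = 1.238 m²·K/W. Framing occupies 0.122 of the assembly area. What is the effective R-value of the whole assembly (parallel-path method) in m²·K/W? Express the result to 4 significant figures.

3.077 m²·K/W

U_eff = 0.878/3.878 + 0.122/1.238 = 0.22641 + 0.098546 = 0.32495
R_eff = 1/U_eff = 3.0774 m²·K/W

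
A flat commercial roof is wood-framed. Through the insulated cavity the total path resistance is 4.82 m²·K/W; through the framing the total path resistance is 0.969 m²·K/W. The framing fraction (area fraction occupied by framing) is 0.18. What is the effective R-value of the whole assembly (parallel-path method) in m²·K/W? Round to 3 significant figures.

U_eff = 0.82/4.82 + 0.18/0.969 = 0.1701 + 0.1858 = 0.3559
R_eff = 1/U_eff = 2.81 m²·K/W

2.81 m²·K/W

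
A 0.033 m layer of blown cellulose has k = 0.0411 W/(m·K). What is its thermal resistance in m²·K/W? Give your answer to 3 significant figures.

0.803 m²·K/W

R = L/k = 0.033/0.0411 = 0.8029 m²·K/W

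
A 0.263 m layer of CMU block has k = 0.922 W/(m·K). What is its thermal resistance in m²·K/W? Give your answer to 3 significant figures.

0.285 m²·K/W

R = L/k = 0.263/0.922 = 0.2852 m²·K/W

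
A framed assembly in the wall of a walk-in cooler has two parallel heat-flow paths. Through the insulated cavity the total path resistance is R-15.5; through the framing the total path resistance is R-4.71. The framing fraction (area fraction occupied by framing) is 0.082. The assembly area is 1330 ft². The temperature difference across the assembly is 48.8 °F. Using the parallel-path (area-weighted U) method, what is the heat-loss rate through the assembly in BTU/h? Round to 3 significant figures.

4970 BTU/h

U_eff = 0.918/15.5 + 0.082/4.71 = 0.05923 + 0.01741 = 0.07664
R_eff = 1/U_eff = 13.05 ft²·°F·h/BTU
Q = 1330 × 48.8 / 13.05 = 4974 BTU/h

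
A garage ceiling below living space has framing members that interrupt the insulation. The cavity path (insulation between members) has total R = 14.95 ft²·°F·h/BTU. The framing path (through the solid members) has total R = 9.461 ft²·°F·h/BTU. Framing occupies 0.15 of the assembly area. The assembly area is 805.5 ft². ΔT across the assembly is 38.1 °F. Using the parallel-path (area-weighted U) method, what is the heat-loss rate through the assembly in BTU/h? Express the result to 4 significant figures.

2231 BTU/h

U_eff = 0.85/14.95 + 0.15/9.461 = 0.056856 + 0.015855 = 0.072711
R_eff = 1/U_eff = 13.753 ft²·°F·h/BTU
Q = 805.5 × 38.1 / 13.753 = 2231.5 BTU/h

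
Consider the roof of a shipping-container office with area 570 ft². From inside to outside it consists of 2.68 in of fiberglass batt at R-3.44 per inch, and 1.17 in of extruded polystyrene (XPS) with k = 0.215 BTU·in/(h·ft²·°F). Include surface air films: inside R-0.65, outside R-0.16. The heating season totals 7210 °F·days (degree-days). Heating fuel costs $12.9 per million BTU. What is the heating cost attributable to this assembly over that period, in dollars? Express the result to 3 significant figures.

2.68 × 3.44 = 9.219
1.17/0.215 = 5.442
R_total = 0.65 + 9.219 + 5.442 + 0.16 = 15.47 ft²·°F·h/BTU
E = A × HDD × 24 / R = 570 × 7210 × 24 / 15.47 = 6375000 BTU
Cost = 6375000/10⁶ × 12.9 = $82.24

82.2 dollars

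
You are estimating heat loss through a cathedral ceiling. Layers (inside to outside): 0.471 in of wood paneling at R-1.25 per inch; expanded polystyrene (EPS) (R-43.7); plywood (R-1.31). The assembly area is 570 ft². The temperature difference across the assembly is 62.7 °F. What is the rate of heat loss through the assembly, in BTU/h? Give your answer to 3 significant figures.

784 BTU/h

0.471 × 1.25 = 0.5887
R_total = 0.5887 + 43.7 + 1.31 = 45.6 ft²·°F·h/BTU
Q = A·ΔT/R = 570 × 62.7 / 45.6 = 783.8 BTU/h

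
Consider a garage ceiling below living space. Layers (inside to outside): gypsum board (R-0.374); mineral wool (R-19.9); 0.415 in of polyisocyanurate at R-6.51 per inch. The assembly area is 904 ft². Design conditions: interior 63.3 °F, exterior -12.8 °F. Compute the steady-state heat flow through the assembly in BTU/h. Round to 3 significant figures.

0.415 × 6.51 = 2.702
R_total = 0.374 + 19.9 + 2.702 = 22.98 ft²·°F·h/BTU
Q = A·ΔT/R = 904 × (63.3 − (-12.8)) / 22.98 = 2994 BTU/h

2990 BTU/h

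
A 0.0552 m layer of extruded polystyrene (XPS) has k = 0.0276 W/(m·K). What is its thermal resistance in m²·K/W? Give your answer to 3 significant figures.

R = L/k = 0.0552/0.0276 = 2 m²·K/W

2.00 m²·K/W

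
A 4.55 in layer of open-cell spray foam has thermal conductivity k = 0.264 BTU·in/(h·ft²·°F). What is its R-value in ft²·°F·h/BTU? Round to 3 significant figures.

R = L/k = 4.55/0.264 = 17.23 ft²·°F·h/BTU

17.2 ft²·°F·h/BTU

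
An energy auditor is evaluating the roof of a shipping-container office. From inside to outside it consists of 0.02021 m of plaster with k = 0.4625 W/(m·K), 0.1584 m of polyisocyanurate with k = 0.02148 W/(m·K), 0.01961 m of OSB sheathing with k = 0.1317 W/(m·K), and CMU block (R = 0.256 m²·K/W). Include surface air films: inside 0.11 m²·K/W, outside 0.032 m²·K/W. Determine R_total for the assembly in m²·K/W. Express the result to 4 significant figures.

7.965 m²·K/W

0.02021/0.4625 = 0.043697
0.1584/0.02148 = 7.3743
0.01961/0.1317 = 0.1489
R_total = 0.11 + 0.043697 + 7.3743 + 0.1489 + 0.256 + 0.032 = 7.9649 m²·K/W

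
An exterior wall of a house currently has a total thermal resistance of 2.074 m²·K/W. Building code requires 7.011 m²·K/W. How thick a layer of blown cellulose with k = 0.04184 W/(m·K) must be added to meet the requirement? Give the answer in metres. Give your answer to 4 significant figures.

ΔR = 7.011 − 2.074 = 4.937 m²·K/W
L = ΔR × k = 4.937 × 0.04184 = 0.20656 m

0.2066 m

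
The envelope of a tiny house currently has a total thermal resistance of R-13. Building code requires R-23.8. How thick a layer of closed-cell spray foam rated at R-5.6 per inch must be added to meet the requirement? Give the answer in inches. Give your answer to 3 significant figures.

1.93 in

ΔR = 23.8 − 13 = 10.8 ft²·°F·h/BTU
L = ΔR / (R/in) = 10.8/5.6 = 1.929 in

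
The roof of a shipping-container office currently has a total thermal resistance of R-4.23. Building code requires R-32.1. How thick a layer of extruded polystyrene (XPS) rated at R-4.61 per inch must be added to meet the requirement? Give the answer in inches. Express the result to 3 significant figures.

6.05 in

ΔR = 32.1 − 4.23 = 27.87 ft²·°F·h/BTU
L = ΔR / (R/in) = 27.87/4.61 = 6.046 in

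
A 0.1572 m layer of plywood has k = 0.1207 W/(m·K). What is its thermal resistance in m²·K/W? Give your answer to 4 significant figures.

R = L/k = 0.1572/0.1207 = 1.3024 m²·K/W

1.302 m²·K/W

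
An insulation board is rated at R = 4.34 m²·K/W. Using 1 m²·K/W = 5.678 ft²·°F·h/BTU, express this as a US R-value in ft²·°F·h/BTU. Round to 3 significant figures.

24.6 ft²·°F·h/BTU

R_US = 4.34 × 5.678 = 24.64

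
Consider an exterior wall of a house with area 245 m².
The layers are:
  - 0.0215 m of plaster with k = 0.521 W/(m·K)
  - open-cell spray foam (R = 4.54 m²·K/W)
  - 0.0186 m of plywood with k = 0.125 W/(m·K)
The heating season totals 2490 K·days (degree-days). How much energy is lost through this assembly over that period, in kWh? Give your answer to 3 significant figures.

0.0215/0.521 = 0.04127
0.0186/0.125 = 0.1488
R_total = 0.04127 + 4.54 + 0.1488 = 4.73 m²·K/W
E = A × HDD × 24 / R / 1000 = 245 × 2490 × 24 / 4.73 / 1000 = 3095 kWh

3100 kWh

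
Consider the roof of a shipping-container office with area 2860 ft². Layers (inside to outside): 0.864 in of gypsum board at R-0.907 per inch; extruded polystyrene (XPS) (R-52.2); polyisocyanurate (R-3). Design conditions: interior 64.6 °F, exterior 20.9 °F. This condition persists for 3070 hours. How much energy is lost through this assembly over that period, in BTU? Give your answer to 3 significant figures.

0.864 × 0.907 = 0.7836
R_total = 0.7836 + 52.2 + 3 = 55.98 ft²·°F·h/BTU
Q = 2860 × (64.6 − 20.9) / 55.98 = 2232 BTU/h
E = 2232 × 3070 = 6854000 BTU

6850000 BTU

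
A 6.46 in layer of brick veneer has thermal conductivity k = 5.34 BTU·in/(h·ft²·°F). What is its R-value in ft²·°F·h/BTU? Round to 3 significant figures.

1.21 ft²·°F·h/BTU

R = L/k = 6.46/5.34 = 1.21 ft²·°F·h/BTU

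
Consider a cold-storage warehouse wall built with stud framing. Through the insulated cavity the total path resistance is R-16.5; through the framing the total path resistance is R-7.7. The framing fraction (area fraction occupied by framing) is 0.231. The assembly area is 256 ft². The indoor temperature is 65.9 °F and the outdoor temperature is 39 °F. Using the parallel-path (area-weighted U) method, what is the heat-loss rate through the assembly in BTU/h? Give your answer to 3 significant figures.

U_eff = 0.769/16.5 + 0.231/7.7 = 0.04661 + 0.03 = 0.07661
R_eff = 1/U_eff = 13.05 ft²·°F·h/BTU
Q = 256 × (65.9 − 39) / 13.05 = 527.5 BTU/h

528 BTU/h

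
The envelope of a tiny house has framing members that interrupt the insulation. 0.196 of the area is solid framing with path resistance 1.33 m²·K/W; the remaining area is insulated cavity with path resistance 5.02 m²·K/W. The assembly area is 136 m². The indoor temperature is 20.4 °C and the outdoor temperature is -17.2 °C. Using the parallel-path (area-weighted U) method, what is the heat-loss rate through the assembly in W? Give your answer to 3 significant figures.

U_eff = 0.804/5.02 + 0.196/1.33 = 0.1602 + 0.1474 = 0.3075
R_eff = 1/U_eff = 3.252 m²·K/W
Q = 136 × (20.4 − (-17.2)) / 3.252 = 1573 W

1570 W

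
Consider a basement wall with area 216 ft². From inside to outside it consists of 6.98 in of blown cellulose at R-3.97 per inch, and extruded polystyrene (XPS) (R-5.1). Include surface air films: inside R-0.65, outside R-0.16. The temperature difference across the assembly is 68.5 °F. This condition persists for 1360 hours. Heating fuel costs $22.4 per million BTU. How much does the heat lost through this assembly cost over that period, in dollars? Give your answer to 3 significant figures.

13.4 dollars

6.98 × 3.97 = 27.71
R_total = 0.65 + 27.71 + 5.1 + 0.16 = 33.62 ft²·°F·h/BTU
Q = 216 × 68.5 / 33.62 = 440.1 BTU/h
E = 440.1 × 1360 = 598500 BTU
Cost = 598500/10⁶ × 22.4 = $13.41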